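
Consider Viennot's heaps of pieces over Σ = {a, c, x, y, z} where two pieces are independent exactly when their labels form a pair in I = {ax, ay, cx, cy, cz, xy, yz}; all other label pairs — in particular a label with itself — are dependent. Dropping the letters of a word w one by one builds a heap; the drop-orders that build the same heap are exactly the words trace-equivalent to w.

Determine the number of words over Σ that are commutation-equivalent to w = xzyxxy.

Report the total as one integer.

15

piece 0:x — minimal
piece 1:z rests on {0:x}
piece 2:y — minimal
piece 3:x rests on {1:z}
piece 4:x rests on {3:x}
piece 5:y rests on {2:y}
minimal pieces: {0:x, 2:y}
ways to finish when only these pieces remain (= sum over removing one remaining piece with nothing left below it):
  1 left: {4}→1  {5}→1
  2 left: {2,5}→1  {3,4}→1  {4,5}→2
  3 left: {1,3,4}→1  {2,4,5}→3  {3,4,5}→3
  4 left: {0,1,3,4}→1  {1,3,4,5}→4  {2,3,4,5}→6
  placing 0:x first → 10 extensions
  placing 2:y first → 5 extensions
total linear extensions = 15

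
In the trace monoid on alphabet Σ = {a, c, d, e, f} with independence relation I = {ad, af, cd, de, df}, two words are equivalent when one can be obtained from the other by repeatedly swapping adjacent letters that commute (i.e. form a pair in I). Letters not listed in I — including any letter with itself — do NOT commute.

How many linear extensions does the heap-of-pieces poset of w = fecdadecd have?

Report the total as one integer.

drop 0:f onto floor
drop 1:e onto {0:f}
drop 2:c onto {1:e}
drop 3:d onto floor
drop 4:a onto {2:c}
drop 5:d onto {3:d}
drop 6:e onto {4:a}
drop 7:c onto {6:e}
drop 8:d onto {5:d}
ground layer = {0:f, 3:d}
drop-orders for the pieces not yet dropped (sum over which currently-grounded one goes next):
  1 to go: {7} 1  {8} 1
  2 to go: {5,8} 1  {6,7} 1  {7,8} 2
  3 to go: {3,5,8} 1  {4,6,7} 1  {5,7,8} 3  {6,7,8} 3
  4 to go: {2,4,6,7} 1  {3,5,7,8} 4  {4,6,7,8} 4  {5,6,7,8} 6
  5 to go: {1,2,4,6,7} 1  {2,4,6,7,8} 5  {3,5,6,7,8} 10  {4,5,6,7,8} 10
  6 to go: {0,1,2,4,6,7} 1  {1,2,4,6,7,8} 6  {2,4,5,6,7,8} 15  {3,4,5,6,7,8} 20
  7 to go: {0,1,2,4,6,7,8} 7  {1,2,4,5,6,7,8} 21  {2,3,4,5,6,7,8} 35
  if 0:f drops first: 56 orders
  if 3:d drops first: 28 orders
heap linearizations: 84

84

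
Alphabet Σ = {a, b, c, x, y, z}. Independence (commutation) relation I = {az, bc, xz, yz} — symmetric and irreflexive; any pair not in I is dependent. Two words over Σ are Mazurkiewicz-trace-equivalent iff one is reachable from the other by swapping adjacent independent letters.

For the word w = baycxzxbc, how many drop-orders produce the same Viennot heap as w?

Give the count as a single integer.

0(b) covers ∅
1(a) covers 0:b
2(y) covers 1:a
3(c) covers 2:y
4(x) covers 3:c
5(z) covers 3:c
6(x) covers 4:x
7(b) covers 5:z, 6:x
8(c) covers 5:z, 6:x
floor of heap: 0:b
completions by unplaced set U, small U first (add the entries for U minus each lowest piece of U):
  |U|=1: {7}:1  {8}:1
  |U|=2: {7,8}:2
  |U|=3: {5,7,8}:2  {6,7,8}:2
  |U|=4: {4,6,7,8}:2  {5,6,7,8}:4
  |U|=5: {4,5,6,7,8}:6
  |U|=6: {3,4,5,6,7,8}:6
  |U|=7: {2,3,4,5,6,7,8}:6
  start at 0(b): 6

6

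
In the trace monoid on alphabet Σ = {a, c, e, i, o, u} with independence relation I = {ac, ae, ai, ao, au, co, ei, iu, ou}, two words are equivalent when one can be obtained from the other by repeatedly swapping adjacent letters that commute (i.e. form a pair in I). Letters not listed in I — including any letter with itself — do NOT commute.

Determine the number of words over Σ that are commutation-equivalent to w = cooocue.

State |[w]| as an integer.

piece 0:c — minimal
piece 1:o — minimal
piece 2:o rests on {1:o}
piece 3:o rests on {2:o}
piece 4:c rests on {0:c}
piece 5:u rests on {4:c}
piece 6:e rests on {3:o, 5:u}
minimal pieces: {0:c, 1:o}
ways to finish when only these pieces remain (= sum over removing one remaining piece with nothing left below it):
  1 left: {6}→1
  2 left: {3,6}→1  {5,6}→1
  3 left: {2,3,6}→1  {3,5,6}→2  {4,5,6}→1
  4 left: {0,4,5,6}→1  {1,2,3,6}→1  {2,3,5,6}→3  {3,4,5,6}→3
  5 left: {0,3,4,5,6}→4  {1,2,3,5,6}→4  {2,3,4,5,6}→6
  placing 0:c first → 10 extensions
  placing 1:o first → 10 extensions
total linear extensions = 20

20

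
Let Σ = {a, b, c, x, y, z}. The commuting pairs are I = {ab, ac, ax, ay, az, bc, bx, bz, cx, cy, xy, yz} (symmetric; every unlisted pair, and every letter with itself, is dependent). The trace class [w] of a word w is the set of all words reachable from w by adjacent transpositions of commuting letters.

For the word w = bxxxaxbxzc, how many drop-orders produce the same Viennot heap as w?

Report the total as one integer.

0(b) covers ∅
1(x) covers ∅
2(x) covers 1:x
3(x) covers 2:x
4(a) covers ∅
5(x) covers 3:x
6(b) covers 0:b
7(x) covers 5:x
8(z) covers 7:x
9(c) covers 8:z
floor of heap: 0:b, 1:x, 4:a
completions by unplaced set U, small U first (add the entries for U minus each lowest piece of U):
  |U|=1: {4}:1  {6}:1  {9}:1
  |U|=2: {0,6}:1  {4,6}:2  {4,9}:2  {6,9}:2  {8,9}:1
  |U|=3: {0,4,6}:3  {0,6,9}:3  {4,6,9}:6  {4,8,9}:3  {6,8,9}:3  {7,8,9}:1
  |U|=4: {0,4,6,9}:12  {0,6,8,9}:6  {4,6,8,9}:12  {4,7,8,9}:4  {5,7,8,9}:1  {6,7,8,9}:4
  |U|=5: {0,4,6,8,9}:30  {0,6,7,8,9}:10  {3,5,7,8,9}:1  {4,5,7,8,9}:5  {4,6,7,8,9}:20  {5,6,7,8,9}:5
  |U|=6: {0,4,6,7,8,9}:60  {0,5,6,7,8,9}:15  {2,3,5,7,8,9}:1  {3,4,5,7,8,9}:6  {3,5,6,7,8,9}:6  {4,5,6,7,8,9}:30
  |U|=7: {0,3,5,6,7,8,9}:21  {0,4,5,6,7,8,9}:105  {1,2,3,5,7,8,9}:1  {2,3,4,5,7,8,9}:7  {2,3,5,6,7,8,9}:7  {3,4,5,6,7,8,9}:42
  |U|=8: {0,2,3,5,6,7,8,9}:28  {0,3,4,5,6,7,8,9}:168  {1,2,3,4,5,7,8,9}:8  {1,2,3,5,6,7,8,9}:8  {2,3,4,5,6,7,8,9}:56
  start at 0(b): 72
  start at 1(x): 252
  start at 4(a): 36
sum over floor = 360

360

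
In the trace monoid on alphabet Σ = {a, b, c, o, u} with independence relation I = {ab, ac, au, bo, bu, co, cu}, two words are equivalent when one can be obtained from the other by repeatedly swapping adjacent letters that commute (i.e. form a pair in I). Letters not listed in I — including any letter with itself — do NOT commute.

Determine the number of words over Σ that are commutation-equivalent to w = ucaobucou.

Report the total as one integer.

168

drop 0:u onto floor
drop 1:c onto floor
drop 2:a onto floor
drop 3:o onto {0:u, 2:a}
drop 4:b onto {1:c}
drop 5:u onto {3:o}
drop 6:c onto {4:b}
drop 7:o onto {5:u}
drop 8:u onto {7:o}
ground layer = {0:u, 1:c, 2:a}
drop-orders for the pieces not yet dropped (sum over which currently-grounded one goes next):
  1 to go: {6} 1  {8} 1
  2 to go: {4,6} 1  {6,8} 2  {7,8} 1
  3 to go: {1,4,6} 1  {4,6,8} 3  {5,7,8} 1  {6,7,8} 3
  4 to go: {1,4,6,8} 4  {3,5,7,8} 1  {4,6,7,8} 6  {5,6,7,8} 4
  5 to go: {0,3,5,7,8} 1  {1,4,6,7,8} 10  {2,3,5,7,8} 1  {3,5,6,7,8} 5  {4,5,6,7,8} 10
  6 to go: {0,2,3,5,7,8} 2  {0,3,5,6,7,8} 6  {1,4,5,6,7,8} 20  {2,3,5,6,7,8} 6  {3,4,5,6,7,8} 15
  7 to go: {0,2,3,5,6,7,8} 14  {0,3,4,5,6,7,8} 21  {1,3,4,5,6,7,8} 35  {2,3,4,5,6,7,8} 21
  if 0:u drops first: 56 orders
  if 1:c drops first: 56 orders
  if 2:a drops first: 56 orders
heap linearizations: 168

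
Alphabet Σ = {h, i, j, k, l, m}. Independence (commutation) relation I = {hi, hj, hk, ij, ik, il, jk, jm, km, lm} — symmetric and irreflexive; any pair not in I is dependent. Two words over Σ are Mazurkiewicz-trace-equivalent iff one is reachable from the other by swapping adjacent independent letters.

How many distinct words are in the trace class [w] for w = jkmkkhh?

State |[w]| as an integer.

piece 0:j — minimal
piece 1:k — minimal
piece 2:m — minimal
piece 3:k rests on {1:k}
piece 4:k rests on {3:k}
piece 5:h rests on {2:m}
piece 6:h rests on {5:h}
minimal pieces: {0:j, 1:k, 2:m}
ways to finish when only these pieces remain (= sum over removing one remaining piece with nothing left below it):
  1 left: {0}→1  {4}→1  {6}→1
  2 left: {0,4}→2  {0,6}→2  {3,4}→1  {4,6}→2  {5,6}→1
  3 left: {0,3,4}→3  {0,4,6}→6  {0,5,6}→3  {1,3,4}→1  {2,5,6}→1  {3,4,6}→3  {4,5,6}→3
  4 left: {0,1,3,4}→4  {0,2,5,6}→4  {0,3,4,6}→12  {0,4,5,6}→12  {1,3,4,6}→4  {2,4,5,6}→4  {3,4,5,6}→6
  5 left: {0,1,3,4,6}→20  {0,2,4,5,6}→20  {0,3,4,5,6}→30  {1,3,4,5,6}→10  {2,3,4,5,6}→10
  placing 0:j first → 20 extensions
  placing 1:k first → 60 extensions
  placing 2:m first → 60 extensions
total linear extensions = 140

140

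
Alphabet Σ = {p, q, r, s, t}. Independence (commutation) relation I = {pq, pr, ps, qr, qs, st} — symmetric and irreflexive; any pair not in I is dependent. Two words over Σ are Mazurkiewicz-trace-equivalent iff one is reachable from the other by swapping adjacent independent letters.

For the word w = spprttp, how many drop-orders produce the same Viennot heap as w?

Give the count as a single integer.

6

piece 0:s — minimal
piece 1:p — minimal
piece 2:p rests on {1:p}
piece 3:r rests on {0:s}
piece 4:t rests on {2:p, 3:r}
piece 5:t rests on {4:t}
piece 6:p rests on {5:t}
minimal pieces: {0:s, 1:p}
ways to finish when only these pieces remain (= sum over removing one remaining piece with nothing left below it):
  1 left: {6}→1
  2 left: {5,6}→1
  3 left: {4,5,6}→1
  4 left: {2,4,5,6}→1  {3,4,5,6}→1
  5 left: {0,3,4,5,6}→1  {1,2,4,5,6}→1  {2,3,4,5,6}→2
  placing 0:s first → 3 extensions
  placing 1:p first → 3 extensions
total linear extensions = 6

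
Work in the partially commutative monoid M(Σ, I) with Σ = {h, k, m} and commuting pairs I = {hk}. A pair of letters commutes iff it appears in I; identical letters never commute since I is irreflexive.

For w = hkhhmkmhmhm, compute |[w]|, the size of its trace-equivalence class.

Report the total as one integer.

#0=h has no predecessor
#1=k has no predecessor
#2=h depends on [0:h]
#3=h depends on [2:h]
#4=m depends on [1:k, 3:h]
#5=k depends on [4:m]
#6=m depends on [5:k]
#7=h depends on [6:m]
#8=m depends on [7:h]
#9=h depends on [8:m]
#10=m depends on [9:h]
sources: [0:h, 1:k]
N(rest) = Σ N(rest − s) over sources s of rest; N(one piece) = 1:
  size 1 → [10]=1
  size 2 → [9,10]=1
  size 3 → [8,9,10]=1
  size 4 → [7,8,9,10]=1
  size 5 → [6,7,8,9,10]=1
  size 6 → [5,6,7,8,9,10]=1
  size 7 → [4,5,6,7,8,9,10]=1
  size 8 → [1,4,5,6,7,8,9,10]=1  [3,4,5,6,7,8,9,10]=1
  size 9 → [1,3,4,5,6,7,8,9,10]=2  [2,3,4,5,6,7,8,9,10]=1
  first=0(h) contributes 3
  first=1(k) contributes 1
|[w]| = 4

4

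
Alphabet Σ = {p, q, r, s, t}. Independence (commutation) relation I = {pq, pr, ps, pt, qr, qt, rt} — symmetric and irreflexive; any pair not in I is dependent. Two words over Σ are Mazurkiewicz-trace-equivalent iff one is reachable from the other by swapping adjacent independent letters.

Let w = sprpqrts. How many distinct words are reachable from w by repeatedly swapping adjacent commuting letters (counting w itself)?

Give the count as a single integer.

336

0(s) covers ∅
1(p) covers ∅
2(r) covers 0:s
3(p) covers 1:p
4(q) covers 0:s
5(r) covers 2:r
6(t) covers 0:s
7(s) covers 4:q, 5:r, 6:t
floor of heap: 0:s, 1:p
completions by unplaced set U, small U first (add the entries for U minus each lowest piece of U):
  |U|=1: {3}:1  {7}:1
  |U|=2: {1,3}:1  {3,7}:2  {4,7}:1  {5,7}:1  {6,7}:1
  |U|=3: {1,3,7}:3  {2,5,7}:1  {3,4,7}:3  {3,5,7}:3  {3,6,7}:3  {4,5,7}:2  {4,6,7}:2  {5,6,7}:2
  |U|=4: {1,3,4,7}:6  {1,3,5,7}:6  {1,3,6,7}:6  {2,3,5,7}:4  {2,4,5,7}:3  {2,5,6,7}:3  {3,4,5,7}:8  {3,4,6,7}:8  {3,5,6,7}:8  {4,5,6,7}:6
  |U|=5: {1,2,3,5,7}:10  {1,3,4,5,7}:20  {1,3,4,6,7}:20  {1,3,5,6,7}:20  {2,3,4,5,7}:15  {2,3,5,6,7}:15  {2,4,5,6,7}:12  {3,4,5,6,7}:30
  |U|=6: {0,2,4,5,6,7}:12  {1,2,3,4,5,7}:45  {1,2,3,5,6,7}:45  {1,3,4,5,6,7}:90  {2,3,4,5,6,7}:72
  start at 0(s): 252
  start at 1(p): 84
sum over floor = 336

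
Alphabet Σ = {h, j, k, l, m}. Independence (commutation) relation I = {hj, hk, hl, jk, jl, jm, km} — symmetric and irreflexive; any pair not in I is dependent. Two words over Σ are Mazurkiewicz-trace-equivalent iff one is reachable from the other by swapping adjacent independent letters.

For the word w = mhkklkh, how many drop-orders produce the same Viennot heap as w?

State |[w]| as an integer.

0(m) covers ∅
1(h) covers 0:m
2(k) covers ∅
3(k) covers 2:k
4(l) covers 0:m, 3:k
5(k) covers 4:l
6(h) covers 1:h
floor of heap: 0:m, 2:k
completions by unplaced set U, small U first (add the entries for U minus each lowest piece of U):
  |U|=1: {5}:1  {6}:1
  |U|=2: {1,6}:1  {4,5}:1  {5,6}:2
  |U|=3: {1,5,6}:3  {3,4,5}:1  {4,5,6}:3
  |U|=4: {1,4,5,6}:6  {2,3,4,5}:1  {3,4,5,6}:4
  |U|=5: {0,1,4,5,6}:6  {1,3,4,5,6}:10  {2,3,4,5,6}:5
  start at 0(m): 15
  start at 2(k): 16
sum over floor = 31

31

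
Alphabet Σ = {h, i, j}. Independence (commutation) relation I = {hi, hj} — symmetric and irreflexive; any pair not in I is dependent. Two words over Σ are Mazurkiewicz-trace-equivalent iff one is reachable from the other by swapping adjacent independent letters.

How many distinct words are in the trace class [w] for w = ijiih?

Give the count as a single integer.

5

drop 0:i onto floor
drop 1:j onto {0:i}
drop 2:i onto {1:j}
drop 3:i onto {2:i}
drop 4:h onto floor
ground layer = {0:i, 4:h}
drop-orders for the pieces not yet dropped (sum over which currently-grounded one goes next):
  1 to go: {3} 1  {4} 1
  2 to go: {2,3} 1  {3,4} 2
  3 to go: {1,2,3} 1  {2,3,4} 3
  if 0:i drops first: 4 orders
  if 4:h drops first: 1 orders
heap linearizations: 5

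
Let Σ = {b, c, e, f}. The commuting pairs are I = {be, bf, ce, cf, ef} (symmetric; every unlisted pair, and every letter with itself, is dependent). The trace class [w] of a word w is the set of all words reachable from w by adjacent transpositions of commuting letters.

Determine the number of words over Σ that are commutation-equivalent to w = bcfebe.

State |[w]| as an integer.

0(b) covers ∅
1(c) covers 0:b
2(f) covers ∅
3(e) covers ∅
4(b) covers 1:c
5(e) covers 3:e
floor of heap: 0:b, 2:f, 3:e
completions by unplaced set U, small U first (add the entries for U minus each lowest piece of U):
  |U|=1: {2}:1  {4}:1  {5}:1
  |U|=2: {1,4}:1  {2,4}:2  {2,5}:2  {3,5}:1  {4,5}:2
  |U|=3: {0,1,4}:1  {1,2,4}:3  {1,4,5}:3  {2,3,5}:3  {2,4,5}:6  {3,4,5}:3
  |U|=4: {0,1,2,4}:4  {0,1,4,5}:4  {1,2,4,5}:12  {1,3,4,5}:6  {2,3,4,5}:12
  start at 0(b): 30
  start at 2(f): 10
  start at 3(e): 20
sum over floor = 60

60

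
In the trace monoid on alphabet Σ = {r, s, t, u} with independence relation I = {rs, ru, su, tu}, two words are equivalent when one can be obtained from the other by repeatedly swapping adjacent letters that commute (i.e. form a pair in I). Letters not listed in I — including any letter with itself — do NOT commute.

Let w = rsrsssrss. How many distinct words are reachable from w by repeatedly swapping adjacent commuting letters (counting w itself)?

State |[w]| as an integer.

84

#0=r has no predecessor
#1=s has no predecessor
#2=r depends on [0:r]
#3=s depends on [1:s]
#4=s depends on [3:s]
#5=s depends on [4:s]
#6=r depends on [2:r]
#7=s depends on [5:s]
#8=s depends on [7:s]
sources: [0:r, 1:s]
N(rest) = Σ N(rest − s) over sources s of rest; N(one piece) = 1:
  size 1 → [6]=1  [8]=1
  size 2 → [2,6]=1  [6,8]=2  [7,8]=1
  size 3 → [0,2,6]=1  [2,6,8]=3  [5,7,8]=1  [6,7,8]=3
  size 4 → [0,2,6,8]=4  [2,6,7,8]=6  [4,5,7,8]=1  [5,6,7,8]=4
  size 5 → [0,2,6,7,8]=10  [2,5,6,7,8]=10  [3,4,5,7,8]=1  [4,5,6,7,8]=5
  size 6 → [0,2,5,6,7,8]=20  [1,3,4,5,7,8]=1  [2,4,5,6,7,8]=15  [3,4,5,6,7,8]=6
  size 7 → [0,2,4,5,6,7,8]=35  [1,3,4,5,6,7,8]=7  [2,3,4,5,6,7,8]=21
  first=0(r) contributes 28
  first=1(s) contributes 56
|[w]| = 84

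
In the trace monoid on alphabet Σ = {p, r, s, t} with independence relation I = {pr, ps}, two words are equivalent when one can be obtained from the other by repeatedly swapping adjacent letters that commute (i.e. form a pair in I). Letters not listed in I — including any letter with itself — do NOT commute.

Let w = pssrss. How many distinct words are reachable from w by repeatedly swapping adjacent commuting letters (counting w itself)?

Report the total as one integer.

drop 0:p onto floor
drop 1:s onto floor
drop 2:s onto {1:s}
drop 3:r onto {2:s}
drop 4:s onto {3:r}
drop 5:s onto {4:s}
ground layer = {0:p, 1:s}
drop-orders for the pieces not yet dropped (sum over which currently-grounded one goes next):
  1 to go: {0} 1  {5} 1
  2 to go: {0,5} 2  {4,5} 1
  3 to go: {0,4,5} 3  {3,4,5} 1
  4 to go: {0,3,4,5} 4  {2,3,4,5} 1
  if 0:p drops first: 1 orders
  if 1:s drops first: 5 orders
heap linearizations: 6

6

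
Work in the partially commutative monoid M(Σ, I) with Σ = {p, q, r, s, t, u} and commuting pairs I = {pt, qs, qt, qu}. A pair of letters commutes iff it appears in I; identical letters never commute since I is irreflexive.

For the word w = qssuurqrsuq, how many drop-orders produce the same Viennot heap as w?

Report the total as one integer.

15

0(q) covers ∅
1(s) covers ∅
2(s) covers 1:s
3(u) covers 2:s
4(u) covers 3:u
5(r) covers 0:q, 4:u
6(q) covers 5:r
7(r) covers 6:q
8(s) covers 7:r
9(u) covers 8:s
10(q) covers 7:r
floor of heap: 0:q, 1:s
completions by unplaced set U, small U first (add the entries for U minus each lowest piece of U):
  |U|=1: {9}:1  {10}:1
  |U|=2: {8,9}:1  {9,10}:2
  |U|=3: {8,9,10}:3
  |U|=4: {7,8,9,10}:3
  |U|=5: {6,7,8,9,10}:3
  |U|=6: {5,6,7,8,9,10}:3
  |U|=7: {0,5,6,7,8,9,10}:3  {4,5,6,7,8,9,10}:3
  |U|=8: {0,4,5,6,7,8,9,10}:6  {3,4,5,6,7,8,9,10}:3
  |U|=9: {0,3,4,5,6,7,8,9,10}:9  {2,3,4,5,6,7,8,9,10}:3
  start at 0(q): 3
  start at 1(s): 12
sum over floor = 15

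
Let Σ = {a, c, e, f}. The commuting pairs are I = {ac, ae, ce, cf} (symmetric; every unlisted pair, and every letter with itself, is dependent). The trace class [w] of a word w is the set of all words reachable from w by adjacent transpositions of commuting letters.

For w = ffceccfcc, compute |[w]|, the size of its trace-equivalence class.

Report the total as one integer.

126

#0=f has no predecessor
#1=f depends on [0:f]
#2=c has no predecessor
#3=e depends on [1:f]
#4=c depends on [2:c]
#5=c depends on [4:c]
#6=f depends on [3:e]
#7=c depends on [5:c]
#8=c depends on [7:c]
sources: [0:f, 2:c]
N(rest) = Σ N(rest − s) over sources s of rest; N(one piece) = 1:
  size 1 → [6]=1  [8]=1
  size 2 → [3,6]=1  [6,8]=2  [7,8]=1
  size 3 → [1,3,6]=1  [3,6,8]=3  [5,7,8]=1  [6,7,8]=3
  size 4 → [0,1,3,6]=1  [1,3,6,8]=4  [3,6,7,8]=6  [4,5,7,8]=1  [5,6,7,8]=4
  size 5 → [0,1,3,6,8]=5  [1,3,6,7,8]=10  [2,4,5,7,8]=1  [3,5,6,7,8]=10  [4,5,6,7,8]=5
  size 6 → [0,1,3,6,7,8]=15  [1,3,5,6,7,8]=20  [2,4,5,6,7,8]=6  [3,4,5,6,7,8]=15
  size 7 → [0,1,3,5,6,7,8]=35  [1,3,4,5,6,7,8]=35  [2,3,4,5,6,7,8]=21
  first=0(f) contributes 56
  first=2(c) contributes 70
|[w]| = 126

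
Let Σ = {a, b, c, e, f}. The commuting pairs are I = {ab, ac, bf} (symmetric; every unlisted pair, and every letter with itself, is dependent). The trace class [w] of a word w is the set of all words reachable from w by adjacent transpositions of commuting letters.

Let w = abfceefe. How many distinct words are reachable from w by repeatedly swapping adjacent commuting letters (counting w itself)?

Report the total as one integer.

3

0(a) covers ∅
1(b) covers ∅
2(f) covers 0:a
3(c) covers 1:b, 2:f
4(e) covers 3:c
5(e) covers 4:e
6(f) covers 5:e
7(e) covers 6:f
floor of heap: 0:a, 1:b
completions by unplaced set U, small U first (add the entries for U minus each lowest piece of U):
  |U|=1: {7}:1
  |U|=2: {6,7}:1
  |U|=3: {5,6,7}:1
  |U|=4: {4,5,6,7}:1
  |U|=5: {3,4,5,6,7}:1
  |U|=6: {1,3,4,5,6,7}:1  {2,3,4,5,6,7}:1
  start at 0(a): 2
  start at 1(b): 1
sum over floor = 3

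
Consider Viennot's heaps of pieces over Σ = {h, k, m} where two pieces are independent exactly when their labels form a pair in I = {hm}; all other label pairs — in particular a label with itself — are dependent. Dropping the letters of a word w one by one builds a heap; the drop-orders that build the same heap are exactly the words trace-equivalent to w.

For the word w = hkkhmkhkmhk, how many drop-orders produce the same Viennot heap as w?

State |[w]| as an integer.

#0=h has no predecessor
#1=k depends on [0:h]
#2=k depends on [1:k]
#3=h depends on [2:k]
#4=m depends on [2:k]
#5=k depends on [3:h, 4:m]
#6=h depends on [5:k]
#7=k depends on [6:h]
#8=m depends on [7:k]
#9=h depends on [7:k]
#10=k depends on [8:m, 9:h]
sources: [0:h]
N(rest) = Σ N(rest − s) over sources s of rest; N(one piece) = 1:
  size 1 → [10]=1
  size 2 → [8,10]=1  [9,10]=1
  size 3 → [8,9,10]=2
  size 4 → [7,8,9,10]=2
  size 5 → [6,7,8,9,10]=2
  size 6 → [5,6,7,8,9,10]=2
  size 7 → [3,5,6,7,8,9,10]=2  [4,5,6,7,8,9,10]=2
  size 8 → [3,4,5,6,7,8,9,10]=4
  size 9 → [2,3,4,5,6,7,8,9,10]=4
  first=0(h) contributes 4

4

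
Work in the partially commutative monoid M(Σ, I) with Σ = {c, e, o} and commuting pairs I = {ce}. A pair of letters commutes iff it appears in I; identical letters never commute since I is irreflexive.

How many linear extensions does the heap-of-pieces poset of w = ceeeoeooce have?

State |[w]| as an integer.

8

0(c) covers ∅
1(e) covers ∅
2(e) covers 1:e
3(e) covers 2:e
4(o) covers 0:c, 3:e
5(e) covers 4:o
6(o) covers 5:e
7(o) covers 6:o
8(c) covers 7:o
9(e) covers 7:o
floor of heap: 0:c, 1:e
completions by unplaced set U, small U first (add the entries for U minus each lowest piece of U):
  |U|=1: {8}:1  {9}:1
  |U|=2: {8,9}:2
  |U|=3: {7,8,9}:2
  |U|=4: {6,7,8,9}:2
  |U|=5: {5,6,7,8,9}:2
  |U|=6: {4,5,6,7,8,9}:2
  |U|=7: {0,4,5,6,7,8,9}:2  {3,4,5,6,7,8,9}:2
  |U|=8: {0,3,4,5,6,7,8,9}:4  {2,3,4,5,6,7,8,9}:2
  start at 0(c): 2
  start at 1(e): 6
sum over floor = 8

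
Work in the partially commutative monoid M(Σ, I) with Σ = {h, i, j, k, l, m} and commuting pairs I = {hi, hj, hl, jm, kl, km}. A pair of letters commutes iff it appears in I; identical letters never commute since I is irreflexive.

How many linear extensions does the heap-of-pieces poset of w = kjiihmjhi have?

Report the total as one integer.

22

piece 0:k — minimal
piece 1:j rests on {0:k}
piece 2:i rests on {1:j}
piece 3:i rests on {2:i}
piece 4:h rests on {0:k}
piece 5:m rests on {3:i, 4:h}
piece 6:j rests on {3:i}
piece 7:h rests on {5:m}
piece 8:i rests on {5:m, 6:j}
minimal pieces: {0:k}
ways to finish when only these pieces remain (= sum over removing one remaining piece with nothing left below it):
  1 left: {7}→1  {8}→1
  2 left: {6,8}→1  {7,8}→2
  3 left: {5,7,8}→2  {6,7,8}→3
  4 left: {4,5,7,8}→2  {5,6,7,8}→5
  5 left: {3,5,6,7,8}→5  {4,5,6,7,8}→7
  6 left: {2,3,5,6,7,8}→5  {3,4,5,6,7,8}→12
  7 left: {1,2,3,5,6,7,8}→5  {2,3,4,5,6,7,8}→17
  placing 0:k first → 22 extensions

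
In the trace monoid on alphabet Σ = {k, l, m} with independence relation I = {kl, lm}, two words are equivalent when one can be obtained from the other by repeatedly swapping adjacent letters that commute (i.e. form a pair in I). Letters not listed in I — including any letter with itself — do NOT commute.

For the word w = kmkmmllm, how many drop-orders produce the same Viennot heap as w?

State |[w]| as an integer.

piece 0:k — minimal
piece 1:m rests on {0:k}
piece 2:k rests on {1:m}
piece 3:m rests on {2:k}
piece 4:m rests on {3:m}
piece 5:l — minimal
piece 6:l rests on {5:l}
piece 7:m rests on {4:m}
minimal pieces: {0:k, 5:l}
ways to finish when only these pieces remain (= sum over removing one remaining piece with nothing left below it):
  1 left: {6}→1  {7}→1
  2 left: {4,7}→1  {5,6}→1  {6,7}→2
  3 left: {3,4,7}→1  {4,6,7}→3  {5,6,7}→3
  4 left: {2,3,4,7}→1  {3,4,6,7}→4  {4,5,6,7}→6
  5 left: {1,2,3,4,7}→1  {2,3,4,6,7}→5  {3,4,5,6,7}→10
  6 left: {0,1,2,3,4,7}→1  {1,2,3,4,6,7}→6  {2,3,4,5,6,7}→15
  placing 0:k first → 21 extensions
  placing 5:l first → 7 extensions
total linear extensions = 28

28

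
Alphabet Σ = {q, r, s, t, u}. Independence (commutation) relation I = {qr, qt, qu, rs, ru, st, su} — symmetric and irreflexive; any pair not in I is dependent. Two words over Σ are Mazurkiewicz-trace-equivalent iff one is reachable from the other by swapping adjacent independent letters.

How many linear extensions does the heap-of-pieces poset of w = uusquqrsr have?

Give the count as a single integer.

piece 0:u — minimal
piece 1:u rests on {0:u}
piece 2:s — minimal
piece 3:q rests on {2:s}
piece 4:u rests on {1:u}
piece 5:q rests on {3:q}
piece 6:r — minimal
piece 7:s rests on {5:q}
piece 8:r rests on {6:r}
minimal pieces: {0:u, 2:s, 6:r}
ways to finish when only these pieces remain (= sum over removing one remaining piece with nothing left below it):
  1 left: {4}→1  {7}→1  {8}→1
  2 left: {1,4}→1  {4,7}→2  {4,8}→2  {5,7}→1  {6,8}→1  {7,8}→2
  3 left: {0,1,4}→1  {1,4,7}→3  {1,4,8}→3  {3,5,7}→1  {4,5,7}→3  {4,6,8}→3  {4,7,8}→6  {5,7,8}→3  {6,7,8}→3
  4 left: {0,1,4,7}→4  {0,1,4,8}→4  {1,4,5,7}→6  {1,4,6,8}→6  {1,4,7,8}→12  {2,3,5,7}→1  {3,4,5,7}→4  {3,5,7,8}→4  {4,5,7,8}→12  {4,6,7,8}→12  {5,6,7,8}→6
  5 left: {0,1,4,5,7}→10  {0,1,4,6,8}→10  {0,1,4,7,8}→20  {1,3,4,5,7}→10  {1,4,5,7,8}→30  {1,4,6,7,8}→30  {2,3,4,5,7}→5  {2,3,5,7,8}→5  {3,4,5,7,8}→20  {3,5,6,7,8}→10  {4,5,6,7,8}→30
  6 left: {0,1,3,4,5,7}→20  {0,1,4,5,7,8}→60  {0,1,4,6,7,8}→60  {1,2,3,4,5,7}→15  {1,3,4,5,7,8}→60  {1,4,5,6,7,8}→90  {2,3,4,5,7,8}→30  {2,3,5,6,7,8}→15  {3,4,5,6,7,8}→60
  7 left: {0,1,2,3,4,5,7}→35  {0,1,3,4,5,7,8}→140  {0,1,4,5,6,7,8}→210  {1,2,3,4,5,7,8}→105  {1,3,4,5,6,7,8}→210  {2,3,4,5,6,7,8}→105
  placing 0:u first → 420 extensions
  placing 2:s first → 560 extensions
  placing 6:r first → 280 extensions
total linear extensions = 1260

1260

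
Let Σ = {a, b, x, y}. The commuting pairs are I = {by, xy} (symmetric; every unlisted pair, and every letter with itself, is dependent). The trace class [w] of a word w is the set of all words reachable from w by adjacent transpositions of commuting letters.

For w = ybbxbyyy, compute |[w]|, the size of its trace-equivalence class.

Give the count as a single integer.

0(y) covers ∅
1(b) covers ∅
2(b) covers 1:b
3(x) covers 2:b
4(b) covers 3:x
5(y) covers 0:y
6(y) covers 5:y
7(y) covers 6:y
floor of heap: 0:y, 1:b
completions by unplaced set U, small U first (add the entries for U minus each lowest piece of U):
  |U|=1: {4}:1  {7}:1
  |U|=2: {3,4}:1  {4,7}:2  {6,7}:1
  |U|=3: {2,3,4}:1  {3,4,7}:3  {4,6,7}:3  {5,6,7}:1
  |U|=4: {0,5,6,7}:1  {1,2,3,4}:1  {2,3,4,7}:4  {3,4,6,7}:6  {4,5,6,7}:4
  |U|=5: {0,4,5,6,7}:5  {1,2,3,4,7}:5  {2,3,4,6,7}:10  {3,4,5,6,7}:10
  |U|=6: {0,3,4,5,6,7}:15  {1,2,3,4,6,7}:15  {2,3,4,5,6,7}:20
  start at 0(y): 35
  start at 1(b): 35
sum over floor = 70

70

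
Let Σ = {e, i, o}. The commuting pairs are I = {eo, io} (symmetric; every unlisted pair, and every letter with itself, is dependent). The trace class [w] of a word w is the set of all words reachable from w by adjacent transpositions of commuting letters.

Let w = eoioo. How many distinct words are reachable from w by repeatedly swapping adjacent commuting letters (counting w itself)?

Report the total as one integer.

0(e) covers ∅
1(o) covers ∅
2(i) covers 0:e
3(o) covers 1:o
4(o) covers 3:o
floor of heap: 0:e, 1:o
completions by unplaced set U, small U first (add the entries for U minus each lowest piece of U):
  |U|=1: {2}:1  {4}:1
  |U|=2: {0,2}:1  {2,4}:2  {3,4}:1
  |U|=3: {0,2,4}:3  {1,3,4}:1  {2,3,4}:3
  start at 0(e): 4
  start at 1(o): 6
sum over floor = 10

10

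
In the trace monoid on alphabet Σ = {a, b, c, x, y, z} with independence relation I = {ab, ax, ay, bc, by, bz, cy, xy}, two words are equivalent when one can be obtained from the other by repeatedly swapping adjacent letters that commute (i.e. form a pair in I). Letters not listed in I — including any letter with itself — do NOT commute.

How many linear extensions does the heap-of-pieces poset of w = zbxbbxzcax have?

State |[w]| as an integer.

piece 0:z — minimal
piece 1:b — minimal
piece 2:x rests on {0:z, 1:b}
piece 3:b rests on {2:x}
piece 4:b rests on {3:b}
piece 5:x rests on {4:b}
piece 6:z rests on {5:x}
piece 7:c rests on {6:z}
piece 8:a rests on {7:c}
piece 9:x rests on {7:c}
minimal pieces: {0:z, 1:b}
ways to finish when only these pieces remain (= sum over removing one remaining piece with nothing left below it):
  1 left: {8}→1  {9}→1
  2 left: {8,9}→2
  3 left: {7,8,9}→2
  4 left: {6,7,8,9}→2
  5 left: {5,6,7,8,9}→2
  6 left: {4,5,6,7,8,9}→2
  7 left: {3,4,5,6,7,8,9}→2
  8 left: {2,3,4,5,6,7,8,9}→2
  placing 0:z first → 2 extensions
  placing 1:b first → 2 extensions
total linear extensions = 4

4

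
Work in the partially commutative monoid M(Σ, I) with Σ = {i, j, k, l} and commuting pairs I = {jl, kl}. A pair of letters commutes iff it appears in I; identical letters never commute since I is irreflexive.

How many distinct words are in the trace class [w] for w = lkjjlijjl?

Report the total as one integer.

drop 0:l onto floor
drop 1:k onto floor
drop 2:j onto {1:k}
drop 3:j onto {2:j}
drop 4:l onto {0:l}
drop 5:i onto {3:j, 4:l}
drop 6:j onto {5:i}
drop 7:j onto {6:j}
drop 8:l onto {5:i}
ground layer = {0:l, 1:k}
drop-orders for the pieces not yet dropped (sum over which currently-grounded one goes next):
  1 to go: {7} 1  {8} 1
  2 to go: {6,7} 1  {7,8} 2
  3 to go: {6,7,8} 3
  4 to go: {5,6,7,8} 3
  5 to go: {3,5,6,7,8} 3  {4,5,6,7,8} 3
  6 to go: {0,4,5,6,7,8} 3  {2,3,5,6,7,8} 3  {3,4,5,6,7,8} 6
  7 to go: {0,3,4,5,6,7,8} 9  {1,2,3,5,6,7,8} 3  {2,3,4,5,6,7,8} 9
  if 0:l drops first: 12 orders
  if 1:k drops first: 18 orders
heap linearizations: 30

30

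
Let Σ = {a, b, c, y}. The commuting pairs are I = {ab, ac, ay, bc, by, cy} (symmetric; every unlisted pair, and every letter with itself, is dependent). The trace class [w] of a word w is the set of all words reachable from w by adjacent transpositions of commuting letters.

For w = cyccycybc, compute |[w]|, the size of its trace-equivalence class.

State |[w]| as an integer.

504

piece 0:c — minimal
piece 1:y — minimal
piece 2:c rests on {0:c}
piece 3:c rests on {2:c}
piece 4:y rests on {1:y}
piece 5:c rests on {3:c}
piece 6:y rests on {4:y}
piece 7:b — minimal
piece 8:c rests on {5:c}
minimal pieces: {0:c, 1:y, 7:b}
ways to finish when only these pieces remain (= sum over removing one remaining piece with nothing left below it):
  1 left: {6}→1  {7}→1  {8}→1
  2 left: {4,6}→1  {5,8}→1  {6,7}→2  {6,8}→2  {7,8}→2
  3 left: {1,4,6}→1  {3,5,8}→1  {4,6,7}→3  {4,6,8}→3  {5,6,8}→3  {5,7,8}→3  {6,7,8}→6
  4 left: {1,4,6,7}→4  {1,4,6,8}→4  {2,3,5,8}→1  {3,5,6,8}→4  {3,5,7,8}→4  {4,5,6,8}→6  {4,6,7,8}→12  {5,6,7,8}→12
  5 left: {0,2,3,5,8}→1  {1,4,5,6,8}→10  {1,4,6,7,8}→20  {2,3,5,6,8}→5  {2,3,5,7,8}→5  {3,4,5,6,8}→10  {3,5,6,7,8}→20  {4,5,6,7,8}→30
  6 left: {0,2,3,5,6,8}→6  {0,2,3,5,7,8}→6  {1,3,4,5,6,8}→20  {1,4,5,6,7,8}→60  {2,3,4,5,6,8}→15  {2,3,5,6,7,8}→30  {3,4,5,6,7,8}→60
  7 left: {0,2,3,4,5,6,8}→21  {0,2,3,5,6,7,8}→42  {1,2,3,4,5,6,8}→35  {1,3,4,5,6,7,8}→140  {2,3,4,5,6,7,8}→105
  placing 0:c first → 280 extensions
  placing 1:y first → 168 extensions
  placing 7:b first → 56 extensions
total linear extensions = 504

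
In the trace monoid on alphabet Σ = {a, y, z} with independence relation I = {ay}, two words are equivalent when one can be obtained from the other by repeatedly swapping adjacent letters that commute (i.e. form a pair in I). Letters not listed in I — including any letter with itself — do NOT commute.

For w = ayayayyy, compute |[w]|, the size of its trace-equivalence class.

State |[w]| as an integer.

56

0(a) covers ∅
1(y) covers ∅
2(a) covers 0:a
3(y) covers 1:y
4(a) covers 2:a
5(y) covers 3:y
6(y) covers 5:y
7(y) covers 6:y
floor of heap: 0:a, 1:y
completions by unplaced set U, small U first (add the entries for U minus each lowest piece of U):
  |U|=1: {4}:1  {7}:1
  |U|=2: {2,4}:1  {4,7}:2  {6,7}:1
  |U|=3: {0,2,4}:1  {2,4,7}:3  {4,6,7}:3  {5,6,7}:1
  |U|=4: {0,2,4,7}:4  {2,4,6,7}:6  {3,5,6,7}:1  {4,5,6,7}:4
  |U|=5: {0,2,4,6,7}:10  {1,3,5,6,7}:1  {2,4,5,6,7}:10  {3,4,5,6,7}:5
  |U|=6: {0,2,4,5,6,7}:20  {1,3,4,5,6,7}:6  {2,3,4,5,6,7}:15
  start at 0(a): 21
  start at 1(y): 35
sum over floor = 56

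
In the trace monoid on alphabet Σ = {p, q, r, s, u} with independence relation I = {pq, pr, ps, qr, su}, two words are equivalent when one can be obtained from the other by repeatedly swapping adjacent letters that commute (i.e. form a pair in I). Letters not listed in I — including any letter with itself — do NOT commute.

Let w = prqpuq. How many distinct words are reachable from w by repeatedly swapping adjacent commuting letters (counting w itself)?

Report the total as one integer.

12

#0=p has no predecessor
#1=r has no predecessor
#2=q has no predecessor
#3=p depends on [0:p]
#4=u depends on [1:r, 2:q, 3:p]
#5=q depends on [4:u]
sources: [0:p, 1:r, 2:q]
N(rest) = Σ N(rest − s) over sources s of rest; N(one piece) = 1:
  size 1 → [5]=1
  size 2 → [4,5]=1
  size 3 → [1,4,5]=1  [2,4,5]=1  [3,4,5]=1
  size 4 → [0,3,4,5]=1  [1,2,4,5]=2  [1,3,4,5]=2  [2,3,4,5]=2
  first=0(p) contributes 6
  first=1(r) contributes 3
  first=2(q) contributes 3
|[w]| = 12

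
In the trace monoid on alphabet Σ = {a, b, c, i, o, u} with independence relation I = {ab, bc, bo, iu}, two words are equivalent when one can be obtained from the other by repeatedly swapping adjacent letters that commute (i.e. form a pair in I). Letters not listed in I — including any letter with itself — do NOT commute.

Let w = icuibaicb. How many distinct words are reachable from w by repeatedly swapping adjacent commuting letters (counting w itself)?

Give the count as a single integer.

8

0(i) covers ∅
1(c) covers 0:i
2(u) covers 1:c
3(i) covers 1:c
4(b) covers 2:u, 3:i
5(a) covers 2:u, 3:i
6(i) covers 4:b, 5:a
7(c) covers 6:i
8(b) covers 6:i
floor of heap: 0:i
completions by unplaced set U, small U first (add the entries for U minus each lowest piece of U):
  |U|=1: {7}:1  {8}:1
  |U|=2: {7,8}:2
  |U|=3: {6,7,8}:2
  |U|=4: {4,6,7,8}:2  {5,6,7,8}:2
  |U|=5: {4,5,6,7,8}:4
  |U|=6: {2,4,5,6,7,8}:4  {3,4,5,6,7,8}:4
  |U|=7: {2,3,4,5,6,7,8}:8
  start at 0(i): 8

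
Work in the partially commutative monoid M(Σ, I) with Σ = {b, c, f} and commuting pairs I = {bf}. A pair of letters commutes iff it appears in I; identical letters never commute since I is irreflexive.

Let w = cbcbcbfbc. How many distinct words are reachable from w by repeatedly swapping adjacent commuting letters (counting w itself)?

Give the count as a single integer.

drop 0:c onto floor
drop 1:b onto {0:c}
drop 2:c onto {1:b}
drop 3:b onto {2:c}
drop 4:c onto {3:b}
drop 5:b onto {4:c}
drop 6:f onto {4:c}
drop 7:b onto {5:b}
drop 8:c onto {6:f, 7:b}
ground layer = {0:c}
drop-orders for the pieces not yet dropped (sum over which currently-grounded one goes next):
  1 to go: {8} 1
  2 to go: {6,8} 1  {7,8} 1
  3 to go: {5,7,8} 1  {6,7,8} 2
  4 to go: {5,6,7,8} 3
  5 to go: {4,5,6,7,8} 3
  6 to go: {3,4,5,6,7,8} 3
  7 to go: {2,3,4,5,6,7,8} 3
  if 0:c drops first: 3 orders

3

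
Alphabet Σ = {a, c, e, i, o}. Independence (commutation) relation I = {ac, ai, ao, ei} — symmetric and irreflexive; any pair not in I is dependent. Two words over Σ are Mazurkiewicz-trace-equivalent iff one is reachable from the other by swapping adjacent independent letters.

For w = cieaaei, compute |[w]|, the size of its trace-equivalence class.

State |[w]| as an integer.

15

#0=c has no predecessor
#1=i depends on [0:c]
#2=e depends on [0:c]
#3=a depends on [2:e]
#4=a depends on [3:a]
#5=e depends on [4:a]
#6=i depends on [1:i]
sources: [0:c]
N(rest) = Σ N(rest − s) over sources s of rest; N(one piece) = 1:
  size 1 → [5]=1  [6]=1
  size 2 → [1,6]=1  [4,5]=1  [5,6]=2
  size 3 → [1,5,6]=3  [3,4,5]=1  [4,5,6]=3
  size 4 → [1,4,5,6]=6  [2,3,4,5]=1  [3,4,5,6]=4
  size 5 → [1,3,4,5,6]=10  [2,3,4,5,6]=5
  first=0(c) contributes 15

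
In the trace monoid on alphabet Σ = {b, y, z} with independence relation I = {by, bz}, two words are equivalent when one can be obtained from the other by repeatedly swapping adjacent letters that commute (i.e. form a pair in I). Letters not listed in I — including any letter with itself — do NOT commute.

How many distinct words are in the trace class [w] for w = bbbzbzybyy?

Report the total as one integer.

piece 0:b — minimal
piece 1:b rests on {0:b}
piece 2:b rests on {1:b}
piece 3:z — minimal
piece 4:b rests on {2:b}
piece 5:z rests on {3:z}
piece 6:y rests on {5:z}
piece 7:b rests on {4:b}
piece 8:y rests on {6:y}
piece 9:y rests on {8:y}
minimal pieces: {0:b, 3:z}
ways to finish when only these pieces remain (= sum over removing one remaining piece with nothing left below it):
  1 left: {7}→1  {9}→1
  2 left: {4,7}→1  {7,9}→2  {8,9}→1
  3 left: {2,4,7}→1  {4,7,9}→3  {6,8,9}→1  {7,8,9}→3
  4 left: {1,2,4,7}→1  {2,4,7,9}→4  {4,7,8,9}→6  {5,6,8,9}→1  {6,7,8,9}→4
  5 left: {0,1,2,4,7}→1  {1,2,4,7,9}→5  {2,4,7,8,9}→10  {3,5,6,8,9}→1  {4,6,7,8,9}→10  {5,6,7,8,9}→5
  6 left: {0,1,2,4,7,9}→6  {1,2,4,7,8,9}→15  {2,4,6,7,8,9}→20  {3,5,6,7,8,9}→6  {4,5,6,7,8,9}→15
  7 left: {0,1,2,4,7,8,9}→21  {1,2,4,6,7,8,9}→35  {2,4,5,6,7,8,9}→35  {3,4,5,6,7,8,9}→21
  8 left: {0,1,2,4,6,7,8,9}→56  {1,2,4,5,6,7,8,9}→70  {2,3,4,5,6,7,8,9}→56
  placing 0:b first → 126 extensions
  placing 3:z first → 126 extensions
total linear extensions = 252

252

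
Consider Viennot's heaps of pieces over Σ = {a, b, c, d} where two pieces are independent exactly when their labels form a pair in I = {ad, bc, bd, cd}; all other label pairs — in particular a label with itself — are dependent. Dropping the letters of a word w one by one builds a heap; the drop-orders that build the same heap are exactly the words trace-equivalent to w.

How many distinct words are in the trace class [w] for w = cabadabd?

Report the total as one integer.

drop 0:c onto floor
drop 1:a onto {0:c}
drop 2:b onto {1:a}
drop 3:a onto {2:b}
drop 4:d onto floor
drop 5:a onto {3:a}
drop 6:b onto {5:a}
drop 7:d onto {4:d}
ground layer = {0:c, 4:d}
drop-orders for the pieces not yet dropped (sum over which currently-grounded one goes next):
  1 to go: {6} 1  {7} 1
  2 to go: {4,7} 1  {5,6} 1  {6,7} 2
  3 to go: {3,5,6} 1  {4,6,7} 3  {5,6,7} 3
  4 to go: {2,3,5,6} 1  {3,5,6,7} 4  {4,5,6,7} 6
  5 to go: {1,2,3,5,6} 1  {2,3,5,6,7} 5  {3,4,5,6,7} 10
  6 to go: {0,1,2,3,5,6} 1  {1,2,3,5,6,7} 6  {2,3,4,5,6,7} 15
  if 0:c drops first: 21 orders
  if 4:d drops first: 7 orders
heap linearizations: 28

28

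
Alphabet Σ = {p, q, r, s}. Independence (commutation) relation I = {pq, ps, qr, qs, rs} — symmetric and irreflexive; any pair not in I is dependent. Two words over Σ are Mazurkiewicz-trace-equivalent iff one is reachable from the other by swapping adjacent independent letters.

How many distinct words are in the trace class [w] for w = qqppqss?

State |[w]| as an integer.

piece 0:q — minimal
piece 1:q rests on {0:q}
piece 2:p — minimal
piece 3:p rests on {2:p}
piece 4:q rests on {1:q}
piece 5:s — minimal
piece 6:s rests on {5:s}
minimal pieces: {0:q, 2:p, 5:s}
ways to finish when only these pieces remain (= sum over removing one remaining piece with nothing left below it):
  1 left: {3}→1  {4}→1  {6}→1
  2 left: {1,4}→1  {2,3}→1  {3,4}→2  {3,6}→2  {4,6}→2  {5,6}→1
  3 left: {0,1,4}→1  {1,3,4}→3  {1,4,6}→3  {2,3,4}→3  {2,3,6}→3  {3,4,6}→6  {3,5,6}→3  {4,5,6}→3
  4 left: {0,1,3,4}→4  {0,1,4,6}→4  {1,2,3,4}→6  {1,3,4,6}→12  {1,4,5,6}→6  {2,3,4,6}→12  {2,3,5,6}→6  {3,4,5,6}→12
  5 left: {0,1,2,3,4}→10  {0,1,3,4,6}→20  {0,1,4,5,6}→10  {1,2,3,4,6}→30  {1,3,4,5,6}→30  {2,3,4,5,6}→30
  placing 0:q first → 90 extensions
  placing 2:p first → 60 extensions
  placing 5:s first → 60 extensions
total linear extensions = 210

210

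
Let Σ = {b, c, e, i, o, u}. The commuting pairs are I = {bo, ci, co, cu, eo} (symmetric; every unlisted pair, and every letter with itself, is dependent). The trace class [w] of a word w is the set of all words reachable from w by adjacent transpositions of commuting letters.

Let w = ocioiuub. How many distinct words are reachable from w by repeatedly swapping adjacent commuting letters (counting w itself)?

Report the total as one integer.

7

0(o) covers ∅
1(c) covers ∅
2(i) covers 0:o
3(o) covers 2:i
4(i) covers 3:o
5(u) covers 4:i
6(u) covers 5:u
7(b) covers 1:c, 6:u
floor of heap: 0:o, 1:c
completions by unplaced set U, small U first (add the entries for U minus each lowest piece of U):
  |U|=1: {7}:1
  |U|=2: {1,7}:1  {6,7}:1
  |U|=3: {1,6,7}:2  {5,6,7}:1
  |U|=4: {1,5,6,7}:3  {4,5,6,7}:1
  |U|=5: {1,4,5,6,7}:4  {3,4,5,6,7}:1
  |U|=6: {1,3,4,5,6,7}:5  {2,3,4,5,6,7}:1
  start at 0(o): 6
  start at 1(c): 1
sum over floor = 7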